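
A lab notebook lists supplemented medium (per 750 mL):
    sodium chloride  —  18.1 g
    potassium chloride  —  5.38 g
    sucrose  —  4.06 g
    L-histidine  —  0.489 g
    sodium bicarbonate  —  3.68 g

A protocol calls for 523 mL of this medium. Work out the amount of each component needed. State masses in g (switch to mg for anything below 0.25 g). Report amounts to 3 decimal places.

Ratio of target to recipe volume: 523 / 750 = 0.697333.
sodium chloride: 18.1 g × (523 mL / 750 mL) = 12.622 g
potassium chloride: 5.38 g × (523 mL / 750 mL) = 3.752 g
sucrose: 4.06 g × (523 mL / 750 mL) = 2.831 g
L-histidine: 0.489 g × (523 mL / 750 mL) = 0.341 g
sodium bicarbonate: 3.68 g × (523 mL / 750 mL) = 2.566 g

sodium chloride 12.622 g; potassium chloride 3.752 g; sucrose 2.831 g; L-histidine 0.341 g; sodium bicarbonate 2.566 g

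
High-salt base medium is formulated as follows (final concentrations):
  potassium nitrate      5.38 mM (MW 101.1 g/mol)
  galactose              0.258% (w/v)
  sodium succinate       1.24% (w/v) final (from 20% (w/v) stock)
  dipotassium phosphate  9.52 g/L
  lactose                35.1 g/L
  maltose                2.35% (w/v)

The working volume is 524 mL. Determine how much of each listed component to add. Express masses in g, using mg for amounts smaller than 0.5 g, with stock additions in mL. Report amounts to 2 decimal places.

Scale factor relative to 1 L: 0.524.
potassium nitrate: 5.38 mmol/L × 101.1 mg/mmol × 0.524 L = 285.01 mg
galactose: 0.258 g per 100 mL × 524 mL ÷ 100 = 1.35 g
sodium succinate: V = C2·V2/C1 = 1.24% ÷ 20% × 524 mL = 32.49 mL
dipotassium phosphate: 9.52 g/L × 0.524 L = 4.99 g
lactose: 35.1 g/L × 0.524 L = 18.39 g
maltose: 2.35 g per 100 mL × 524 mL ÷ 100 = 12.31 g

potassium nitrate 285.01 mg; galactose 1.35 g; sodium succinate 32.49 mL; dipotassium phosphate 4.99 g; lactose 18.39 g; maltose 12.31 g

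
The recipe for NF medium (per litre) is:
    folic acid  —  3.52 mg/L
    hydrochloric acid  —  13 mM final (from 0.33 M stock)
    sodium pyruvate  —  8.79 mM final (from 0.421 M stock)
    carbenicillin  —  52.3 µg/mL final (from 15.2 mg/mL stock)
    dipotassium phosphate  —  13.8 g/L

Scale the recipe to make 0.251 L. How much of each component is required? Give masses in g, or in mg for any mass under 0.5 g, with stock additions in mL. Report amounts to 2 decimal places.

Scale factor relative to 1 L: 0.251.
folic acid: 3.52 mg/L × 0.251 L = 0.88 mg
hydrochloric acid: dilute stock: 13 mM × 251 mL ÷ 330 mM = 9.89 mL
sodium pyruvate: V = C2·V2/C1 = 8.79 mM × 251 mL ÷ 421 mM = 5.24 mL
carbenicillin: dilute stock: 52.3 µg/mL × 251 mL ÷ 15200 µg/mL = 0.86 mL
dipotassium phosphate: 13.8 g/L × 0.251 L = 3.46 g

folic acid 0.88 mg; hydrochloric acid 9.89 mL; sodium pyruvate 5.24 mL; carbenicillin 0.86 mL; dipotassium phosphate 3.46 g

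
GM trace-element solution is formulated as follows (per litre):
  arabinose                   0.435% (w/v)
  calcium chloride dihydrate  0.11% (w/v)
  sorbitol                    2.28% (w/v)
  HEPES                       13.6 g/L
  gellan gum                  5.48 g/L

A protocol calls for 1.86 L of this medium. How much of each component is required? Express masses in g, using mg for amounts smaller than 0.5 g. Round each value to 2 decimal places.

Scale factor relative to 1 L: 1.86.
arabinose: 0.435 g per 100 mL × 1860 mL ÷ 100 = 8.09 g
calcium chloride dihydrate: 0.11 g per 100 mL × 1860 mL ÷ 100 = 2.05 g
sorbitol: 2.28 g per 100 mL × 1860 mL ÷ 100 = 42.41 g
HEPES: 13.6 g/L × 1.86 L = 25.30 g
gellan gum: 5.48 g/L × 1.86 L = 10.19 g

arabinose 8.09 g; calcium chloride dihydrate 2.05 g; sorbitol 42.41 g; HEPES 25.30 g; gellan gum 10.19 g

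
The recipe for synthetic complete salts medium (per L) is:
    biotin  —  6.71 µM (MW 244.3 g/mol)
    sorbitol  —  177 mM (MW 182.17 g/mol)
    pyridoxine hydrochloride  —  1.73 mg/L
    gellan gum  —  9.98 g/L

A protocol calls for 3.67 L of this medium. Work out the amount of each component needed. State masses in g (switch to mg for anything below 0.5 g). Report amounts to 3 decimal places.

Working volume: 3.67 L.
biotin: 6.71 µmol/L × 244.3 g/mol × 3.67 L ÷ 1000 = 6.016 mg
sorbitol: 177 mmol/L × 182.17 g/mol × 3.67 L ÷ 1000 = 118.336 g
pyridoxine hydrochloride: 1.73 mg/L × 3.67 L = 6.349 mg
gellan gum: 9.98 g/L × 3.67 L = 36.627 g

biotin 6.016 mg; sorbitol 118.336 g; pyridoxine hydrochloride 6.349 mg; gellan gum 36.627 g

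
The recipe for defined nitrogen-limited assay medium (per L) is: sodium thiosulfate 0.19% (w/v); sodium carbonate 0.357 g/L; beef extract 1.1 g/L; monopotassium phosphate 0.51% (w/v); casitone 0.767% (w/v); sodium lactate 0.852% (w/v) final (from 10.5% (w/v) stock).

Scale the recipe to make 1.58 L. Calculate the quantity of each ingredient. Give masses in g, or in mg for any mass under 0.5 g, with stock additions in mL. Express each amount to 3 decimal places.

Working volume: 1.58 L.
sodium thiosulfate: 0.19 g per 100 mL × 1580 mL ÷ 100 = 3.002 g
sodium carbonate: 0.357 g/L × 1.58 L = 0.564 g
beef extract: 1.1 g/L × 1.58 L = 1.738 g
monopotassium phosphate: 0.51 g per 100 mL × 1580 mL ÷ 100 = 8.058 g
casitone: 0.767% w/v = 7.67 g/L → 7.67 × 1.58 L = 12.119 g
sodium lactate: dilute stock: 0.852% ÷ 10.5% × 1580 mL = 128.206 mL

sodium thiosulfate 3.002 g; sodium carbonate 0.564 g; beef extract 1.738 g; monopotassium phosphate 8.058 g; casitone 12.119 g; sodium lactate 128.206 mL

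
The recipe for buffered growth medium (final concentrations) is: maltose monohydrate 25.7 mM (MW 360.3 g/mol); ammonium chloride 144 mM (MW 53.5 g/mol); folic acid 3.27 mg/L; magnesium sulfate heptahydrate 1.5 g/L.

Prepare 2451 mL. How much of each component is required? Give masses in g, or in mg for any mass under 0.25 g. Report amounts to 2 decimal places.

maltose monohydrate 22.70 g; ammonium chloride 18.88 g; folic acid 8.01 mg; magnesium sulfate heptahydrate 3.68 g

Scale factor relative to 1 L: 2.451.
maltose monohydrate: 25.7 mmol/L × 360.3 g/mol × 2.451 L ÷ 1000 = 22.70 g
ammonium chloride: 144 mmol/L × 53.5 g/mol × 2.451 L ÷ 1000 = 18.88 g
folic acid: 3.27 mg/L × 2.451 L = 8.01 mg
magnesium sulfate heptahydrate: 1.5 g/L × 2.451 L = 3.68 g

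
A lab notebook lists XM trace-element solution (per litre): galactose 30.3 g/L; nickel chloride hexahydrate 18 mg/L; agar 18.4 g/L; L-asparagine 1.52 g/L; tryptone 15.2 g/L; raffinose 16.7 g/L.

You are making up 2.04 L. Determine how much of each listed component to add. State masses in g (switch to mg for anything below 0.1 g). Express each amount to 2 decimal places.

galactose 61.81 g; nickel chloride hexahydrate 36.72 mg; agar 37.54 g; L-asparagine 3.10 g; tryptone 31.01 g; raffinose 34.07 g

Scale factor relative to 1 L: 2.04.
galactose: 30.3 g/L × 2.04 L = 61.81 g
nickel chloride hexahydrate: 18 mg/L × 2.04 L = 36.72 mg
agar: 18.4 g/L × 2.04 L = 37.54 g
L-asparagine: 1.52 g/L × 2.04 L = 3.10 g
tryptone: 15.2 g/L × 2.04 L = 31.01 g
raffinose: 16.7 g/L × 2.04 L = 34.07 g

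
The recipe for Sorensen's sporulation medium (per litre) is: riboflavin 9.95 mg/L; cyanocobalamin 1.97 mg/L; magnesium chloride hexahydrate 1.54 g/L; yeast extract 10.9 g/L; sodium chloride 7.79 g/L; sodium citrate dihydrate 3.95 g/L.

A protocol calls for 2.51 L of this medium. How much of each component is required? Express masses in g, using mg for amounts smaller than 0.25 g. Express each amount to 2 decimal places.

Working volume: 2.51 L.
riboflavin: 9.95 mg/L × 2.51 L = 24.97 mg
cyanocobalamin: 1.97 mg/L × 2.51 L = 4.94 mg
magnesium chloride hexahydrate: 1.54 g/L × 2.51 L = 3.87 g
yeast extract: 10.9 g/L × 2.51 L = 27.36 g
sodium chloride: 7.79 g/L × 2.51 L = 19.55 g
sodium citrate dihydrate: 3.95 g/L × 2.51 L = 9.91 g

riboflavin 24.97 mg; cyanocobalamin 4.94 mg; magnesium chloride hexahydrate 3.87 g; yeast extract 27.36 g; sodium chloride 19.55 g; sodium citrate dihydrate 9.91 g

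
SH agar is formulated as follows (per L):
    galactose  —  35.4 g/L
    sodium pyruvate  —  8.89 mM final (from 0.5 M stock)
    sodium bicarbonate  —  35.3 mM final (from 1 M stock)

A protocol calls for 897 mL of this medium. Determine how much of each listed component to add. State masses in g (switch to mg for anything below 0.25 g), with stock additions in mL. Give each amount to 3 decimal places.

Working volume: 897 mL = 0.897 L.
galactose: 35.4 g/L × 0.897 L = 31.754 g
sodium pyruvate: dilute stock: 8.89 mM × 897 mL ÷ 500 mM = 15.949 mL
sodium bicarbonate: C1V1 = C2V2 → 35.3 mM × 897 mL ÷ 1000 mM = 31.664 mL

galactose 31.754 g; sodium pyruvate 15.949 mL; sodium bicarbonate 31.664 mL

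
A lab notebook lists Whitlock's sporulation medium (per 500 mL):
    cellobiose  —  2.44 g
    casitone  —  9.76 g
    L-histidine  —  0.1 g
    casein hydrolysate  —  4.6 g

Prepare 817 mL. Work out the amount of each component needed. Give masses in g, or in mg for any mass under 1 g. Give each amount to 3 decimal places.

cellobiose 3.987 g; casitone 15.948 g; L-histidine 163.400 mg; casein hydrolysate 7.516 g

Ratio of target to recipe volume: 817 / 500 = 1.634.
cellobiose: 2.44 g × (817 mL / 500 mL) = 3.987 g
casitone: 9.76 g × (817 mL / 500 mL) = 15.948 g
L-histidine: 0.1 g × (817 mL / 500 mL) = 0.1634 g = 163.400 mg
casein hydrolysate: 4.6 g × (817 mL / 500 mL) = 7.516 g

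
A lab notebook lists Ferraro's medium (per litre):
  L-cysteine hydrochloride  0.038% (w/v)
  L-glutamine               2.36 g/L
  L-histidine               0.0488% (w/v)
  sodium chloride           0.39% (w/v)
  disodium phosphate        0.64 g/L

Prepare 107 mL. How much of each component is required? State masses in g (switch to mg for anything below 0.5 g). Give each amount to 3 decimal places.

Target volume = 107 mL = 0.107 L.
L-cysteine hydrochloride: 0.038 g per 100 mL × 107 mL ÷ 100 = 0.04066 g = 40.660 mg
L-glutamine: 2.36 g/L × 0.107 L = 0.25252 g = 252.520 mg
L-histidine: 0.0488% w/v = 0.488 g/L → 0.488 × 0.107 L = 0.052216 g = 52.216 mg
sodium chloride: 0.39% w/v = 3.9 g/L → 3.9 × 0.107 L = 0.4173 g = 417.300 mg
disodium phosphate: 0.64 g/L × 0.107 L = 0.06848 g = 68.480 mg

L-cysteine hydrochloride 40.660 mg; L-glutamine 252.520 mg; L-histidine 52.216 mg; sodium chloride 417.300 mg; disodium phosphate 68.480 mg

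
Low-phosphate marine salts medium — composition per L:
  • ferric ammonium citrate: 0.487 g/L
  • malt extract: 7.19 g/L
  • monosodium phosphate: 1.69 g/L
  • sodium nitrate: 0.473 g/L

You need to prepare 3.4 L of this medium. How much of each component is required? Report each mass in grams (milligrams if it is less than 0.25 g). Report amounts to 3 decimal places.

ferric ammonium citrate 1.656 g; malt extract 24.446 g; monosodium phosphate 5.746 g; sodium nitrate 1.608 g

Scale factor relative to 1 L: 3.4.
ferric ammonium citrate: 0.487 g/L × 3.4 L = 1.656 g
malt extract: 7.19 g/L × 3.4 L = 24.446 g
monosodium phosphate: 1.69 g/L × 3.4 L = 5.746 g
sodium nitrate: 0.473 g/L × 3.4 L = 1.608 g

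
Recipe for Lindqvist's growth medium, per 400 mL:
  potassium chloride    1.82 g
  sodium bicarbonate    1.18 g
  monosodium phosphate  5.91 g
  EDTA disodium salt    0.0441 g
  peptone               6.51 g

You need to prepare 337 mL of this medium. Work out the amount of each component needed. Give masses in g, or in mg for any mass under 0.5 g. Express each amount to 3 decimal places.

potassium chloride 1.533 g; sodium bicarbonate 0.994 g; monosodium phosphate 4.979 g; EDTA disodium salt 37.154 mg; peptone 5.485 g

Ratio of target to recipe volume: 337 / 400 = 0.8425.
potassium chloride: 1.82 g × (337 mL / 400 mL) = 1.533 g
sodium bicarbonate: 1.18 g × (337 mL / 400 mL) = 0.994 g
monosodium phosphate: 5.91 g × (337 mL / 400 mL) = 4.979 g
EDTA disodium salt: 0.0441 g × (337 mL / 400 mL) = 0.0371542 g = 37.154 mg
peptone: 6.51 g × (337 mL / 400 mL) = 5.485 g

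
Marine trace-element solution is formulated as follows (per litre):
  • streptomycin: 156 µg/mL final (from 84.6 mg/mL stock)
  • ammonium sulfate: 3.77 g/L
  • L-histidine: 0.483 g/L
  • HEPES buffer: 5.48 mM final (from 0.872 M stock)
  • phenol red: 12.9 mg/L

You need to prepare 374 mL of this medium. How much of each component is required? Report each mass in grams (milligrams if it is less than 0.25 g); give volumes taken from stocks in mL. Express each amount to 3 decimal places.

streptomycin 0.690 mL; ammonium sulfate 1.410 g; L-histidine 180.642 mg; HEPES buffer 2.350 mL; phenol red 4.825 mg

Working volume: 374 mL = 0.374 L.
streptomycin: V = C2·V2/C1 = 156 µg/mL × 374 mL ÷ 84600 µg/mL = 0.690 mL
ammonium sulfate: 3.77 g/L × 0.374 L = 1.410 g
L-histidine: 0.483 g/L × 0.374 L = 0.180642 g = 180.642 mg
HEPES buffer: V = C2·V2/C1 = 5.48 mM × 374 mL ÷ 872 mM = 2.350 mL
phenol red: 12.9 mg/L × 0.374 L = 4.825 mg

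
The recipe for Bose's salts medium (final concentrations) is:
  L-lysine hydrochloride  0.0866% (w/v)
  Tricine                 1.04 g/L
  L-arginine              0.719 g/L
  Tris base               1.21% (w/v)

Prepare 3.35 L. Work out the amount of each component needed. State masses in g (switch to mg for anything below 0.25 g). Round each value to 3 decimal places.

L-lysine hydrochloride 2.901 g; Tricine 3.484 g; L-arginine 2.409 g; Tris base 40.535 g

Working volume: 3.35 L.
L-lysine hydrochloride: 0.0866% w/v = 0.866 g/L → 0.866 × 3.35 L = 2.901 g
Tricine: 1.04 g/L × 3.35 L = 3.484 g
L-arginine: 0.719 g/L × 3.35 L = 2.409 g
Tris base: 1.21% w/v = 12.1 g/L → 12.1 × 3.35 L = 40.535 g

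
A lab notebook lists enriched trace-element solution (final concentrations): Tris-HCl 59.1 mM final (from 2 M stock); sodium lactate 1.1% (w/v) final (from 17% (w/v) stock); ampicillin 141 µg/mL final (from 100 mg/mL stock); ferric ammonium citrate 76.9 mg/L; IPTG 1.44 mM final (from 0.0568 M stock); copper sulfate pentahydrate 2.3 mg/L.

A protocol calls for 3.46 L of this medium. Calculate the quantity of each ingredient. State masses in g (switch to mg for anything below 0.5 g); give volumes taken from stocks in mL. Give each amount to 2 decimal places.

Scale factor relative to 1 L: 3.46.
Tris-HCl: V = C2·V2/C1 = 59.1 mM × 3460 mL ÷ 2000 mM = 102.24 mL
sodium lactate: V = C2·V2/C1 = 1.1% ÷ 17% × 3460 mL = 223.88 mL
ampicillin: V = C2·V2/C1 = 141 µg/mL × 3460 mL ÷ 100000 µg/mL = 4.88 mL
ferric ammonium citrate: 76.9 mg/L × 3.46 L = 266.07 mg
IPTG: V = C2·V2/C1 = 1.44 mM × 3460 mL ÷ 56.8 mM = 87.72 mL
copper sulfate pentahydrate: 2.3 mg/L × 3.46 L = 7.96 mg

Tris-HCl 102.24 mL; sodium lactate 223.88 mL; ampicillin 4.88 mL; ferric ammonium citrate 266.07 mg; IPTG 87.72 mL; copper sulfate pentahydrate 7.96 mg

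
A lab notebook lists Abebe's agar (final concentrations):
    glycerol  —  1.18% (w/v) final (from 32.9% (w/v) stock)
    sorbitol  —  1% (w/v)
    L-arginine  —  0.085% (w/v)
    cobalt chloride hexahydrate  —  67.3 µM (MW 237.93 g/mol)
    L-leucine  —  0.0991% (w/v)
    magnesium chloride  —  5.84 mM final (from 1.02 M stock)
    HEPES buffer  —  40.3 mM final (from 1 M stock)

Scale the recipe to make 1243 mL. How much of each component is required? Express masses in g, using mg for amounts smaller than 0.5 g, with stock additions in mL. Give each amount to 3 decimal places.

Scale factor relative to 1 L: 1.243.
glycerol: V = C2·V2/C1 = 1.18% ÷ 32.9% × 1243 mL = 44.582 mL
sorbitol: 1 g per 100 mL × 1243 mL ÷ 100 = 12.430 g
L-arginine: 0.085% w/v = 0.85 g/L → 0.85 × 1.243 L = 1.057 g
cobalt chloride hexahydrate: 67.3 µmol/L × 237.93 g/mol × 1.243 L ÷ 1000 = 19.904 mg
L-leucine: 0.0991% w/v = 0.991 g/L → 0.991 × 1.243 L = 1.232 g
magnesium chloride: C1V1 = C2V2 → 5.84 mM × 1243 mL ÷ 1020 mM = 7.117 mL
HEPES buffer: dilute stock: 40.3 mM × 1243 mL ÷ 1000 mM = 50.093 mL

glycerol 44.582 mL; sorbitol 12.430 g; L-arginine 1.057 g; cobalt chloride hexahydrate 19.904 mg; L-leucine 1.232 g; magnesium chloride 7.117 mL; HEPES buffer 50.093 mL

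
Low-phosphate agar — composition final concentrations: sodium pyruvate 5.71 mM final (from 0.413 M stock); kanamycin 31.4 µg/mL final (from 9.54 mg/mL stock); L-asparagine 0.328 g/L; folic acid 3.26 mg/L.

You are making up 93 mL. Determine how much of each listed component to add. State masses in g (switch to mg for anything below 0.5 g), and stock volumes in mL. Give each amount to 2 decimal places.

Working volume: 93 mL = 0.093 L.
sodium pyruvate: C1V1 = C2V2 → 5.71 mM × 93 mL ÷ 413 mM = 1.29 mL
kanamycin: V = C2·V2/C1 = 31.4 µg/mL × 93 mL ÷ 9540 µg/mL = 0.31 mL
L-asparagine: 0.328 g/L × 0.093 L = 0.030504 g = 30.50 mg
folic acid: 3.26 mg/L × 0.093 L = 0.30 mg

sodium pyruvate 1.29 mL; kanamycin 0.31 mL; L-asparagine 30.50 mg; folic acid 0.30 mg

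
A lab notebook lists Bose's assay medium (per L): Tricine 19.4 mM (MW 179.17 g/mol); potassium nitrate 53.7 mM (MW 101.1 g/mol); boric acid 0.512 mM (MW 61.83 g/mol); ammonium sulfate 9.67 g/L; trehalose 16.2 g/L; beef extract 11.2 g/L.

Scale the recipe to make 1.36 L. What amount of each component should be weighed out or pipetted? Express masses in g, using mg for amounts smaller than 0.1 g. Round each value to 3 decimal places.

Working volume: 1.36 L.
Tricine: 19.4 mmol/L × 179.17 g/mol × 1.36 L ÷ 1000 = 4.727 g
potassium nitrate: 53.7 mmol/L × 101.1 g/mol × 1.36 L ÷ 1000 = 7.384 g
boric acid: 0.512 mmol/L × 61.83 mg/mmol × 1.36 L = 43.053 mg
ammonium sulfate: 9.67 g/L × 1.36 L = 13.151 g
trehalose: 16.2 g/L × 1.36 L = 22.032 g
beef extract: 11.2 g/L × 1.36 L = 15.232 g

Tricine 4.727 g; potassium nitrate 7.384 g; boric acid 43.053 mg; ammonium sulfate 13.151 g; trehalose 22.032 g; beef extract 15.232 g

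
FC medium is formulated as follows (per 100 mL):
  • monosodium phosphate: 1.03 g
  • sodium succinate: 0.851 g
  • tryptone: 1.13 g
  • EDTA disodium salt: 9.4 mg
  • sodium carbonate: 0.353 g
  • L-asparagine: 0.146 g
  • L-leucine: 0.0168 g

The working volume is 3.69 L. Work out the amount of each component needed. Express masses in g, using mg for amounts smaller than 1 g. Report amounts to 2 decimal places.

monosodium phosphate 38.01 g; sodium succinate 31.40 g; tryptone 41.70 g; EDTA disodium salt 346.86 mg; sodium carbonate 13.03 g; L-asparagine 5.39 g; L-leucine 619.92 mg

Scale factor = 3690 mL / 100 mL = 36.9.
monosodium phosphate: 1.03 g × (3690 mL / 100 mL) = 38.01 g
sodium succinate: 0.851 g × (3690 mL / 100 mL) = 31.40 g
tryptone: 1.13 g × (3690 mL / 100 mL) = 41.70 g
EDTA disodium salt: 9.4 mg × (3690 mL / 100 mL) = 346.86 mg
sodium carbonate: 0.353 g × (3690 mL / 100 mL) = 13.03 g
L-asparagine: 0.146 g × (3690 mL / 100 mL) = 5.39 g
L-leucine: 0.0168 g × (3690 mL / 100 mL) = 0.61992 g = 619.92 mg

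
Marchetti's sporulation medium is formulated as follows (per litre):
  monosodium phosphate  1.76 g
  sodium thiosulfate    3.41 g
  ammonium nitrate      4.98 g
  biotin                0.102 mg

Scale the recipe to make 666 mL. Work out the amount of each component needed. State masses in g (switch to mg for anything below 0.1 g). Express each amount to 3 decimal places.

Ratio of target to recipe volume: 666 / 1000 = 0.666.
monosodium phosphate: 1.76 g × (666 mL / 1000 mL) = 1.172 g
sodium thiosulfate: 3.41 g × (666 mL / 1000 mL) = 2.271 g
ammonium nitrate: 4.98 g × (666 mL / 1000 mL) = 3.317 g
biotin: 0.102 mg × (666 mL / 1000 mL) = 0.068 mg

monosodium phosphate 1.172 g; sodium thiosulfate 2.271 g; ammonium nitrate 3.317 g; biotin 0.068 mg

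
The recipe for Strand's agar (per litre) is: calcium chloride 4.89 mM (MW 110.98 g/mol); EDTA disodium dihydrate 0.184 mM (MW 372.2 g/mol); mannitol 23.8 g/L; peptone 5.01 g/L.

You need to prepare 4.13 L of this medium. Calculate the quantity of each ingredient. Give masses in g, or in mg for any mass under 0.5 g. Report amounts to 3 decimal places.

Scale factor relative to 1 L: 4.13.
calcium chloride: 4.89 mmol/L × 110.98 g/mol × 4.13 L ÷ 1000 = 2.241 g
EDTA disodium dihydrate: 0.184 mmol/L × 372.2 mg/mmol × 4.13 L = 282.842 mg
mannitol: 23.8 g/L × 4.13 L = 98.294 g
peptone: 5.01 g/L × 4.13 L = 20.691 g

calcium chloride 2.241 g; EDTA disodium dihydrate 282.842 mg; mannitol 98.294 g; peptone 20.691 g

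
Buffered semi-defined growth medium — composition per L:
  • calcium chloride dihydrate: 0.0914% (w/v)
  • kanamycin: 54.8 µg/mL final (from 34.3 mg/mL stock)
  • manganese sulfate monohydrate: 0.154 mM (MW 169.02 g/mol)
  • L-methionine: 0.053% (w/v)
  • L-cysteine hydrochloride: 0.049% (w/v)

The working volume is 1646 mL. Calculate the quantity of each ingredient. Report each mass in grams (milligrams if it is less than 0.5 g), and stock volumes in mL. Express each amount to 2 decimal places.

calcium chloride dihydrate 1.50 g; kanamycin 2.63 mL; manganese sulfate monohydrate 42.84 mg; L-methionine 0.87 g; L-cysteine hydrochloride 0.81 g

Scale factor relative to 1 L: 1.646.
calcium chloride dihydrate: 0.0914% w/v = 0.914 g/L → 0.914 × 1.646 L = 1.50 g
kanamycin: C1V1 = C2V2 → 54.8 µg/mL × 1646 mL ÷ 34300 µg/mL = 2.63 mL
manganese sulfate monohydrate: 0.154 mmol/L × 169.02 mg/mmol × 1.646 L = 42.84 mg
L-methionine: 0.053% w/v = 0.53 g/L → 0.53 × 1.646 L = 0.87 g
L-cysteine hydrochloride: 0.049% w/v = 0.49 g/L → 0.49 × 1.646 L = 0.81 g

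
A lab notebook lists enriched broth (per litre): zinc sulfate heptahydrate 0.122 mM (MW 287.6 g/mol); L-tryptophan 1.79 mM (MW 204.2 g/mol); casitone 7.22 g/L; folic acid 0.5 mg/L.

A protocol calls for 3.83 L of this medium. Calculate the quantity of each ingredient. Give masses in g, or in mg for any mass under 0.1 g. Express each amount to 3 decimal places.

Scale factor relative to 1 L: 3.83.
zinc sulfate heptahydrate: 0.122 mmol/L × 287.6 g/mol × 3.83 L ÷ 1000 = 0.134 g
L-tryptophan: 1.79 mmol/L × 204.2 g/mol × 3.83 L ÷ 1000 = 1.400 g
casitone: 7.22 g/L × 3.83 L = 27.653 g
folic acid: 0.5 mg/L × 3.83 L = 1.915 mg

zinc sulfate heptahydrate 0.134 g; L-tryptophan 1.400 g; casitone 27.653 g; folic acid 1.915 mg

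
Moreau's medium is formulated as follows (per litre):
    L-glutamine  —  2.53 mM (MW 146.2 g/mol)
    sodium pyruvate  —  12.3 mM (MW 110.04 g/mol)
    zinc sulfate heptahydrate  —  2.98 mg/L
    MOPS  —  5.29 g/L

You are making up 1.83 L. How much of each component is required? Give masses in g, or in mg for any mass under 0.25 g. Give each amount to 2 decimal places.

Working volume: 1.83 L.
L-glutamine: 2.53 mmol/L × 146.2 g/mol × 1.83 L ÷ 1000 = 0.68 g
sodium pyruvate: 12.3 mmol/L × 110.04 g/mol × 1.83 L ÷ 1000 = 2.48 g
zinc sulfate heptahydrate: 2.98 mg/L × 1.83 L = 5.45 mg
MOPS: 5.29 g/L × 1.83 L = 9.68 g

L-glutamine 0.68 g; sodium pyruvate 2.48 g; zinc sulfate heptahydrate 5.45 mg; MOPS 9.68 g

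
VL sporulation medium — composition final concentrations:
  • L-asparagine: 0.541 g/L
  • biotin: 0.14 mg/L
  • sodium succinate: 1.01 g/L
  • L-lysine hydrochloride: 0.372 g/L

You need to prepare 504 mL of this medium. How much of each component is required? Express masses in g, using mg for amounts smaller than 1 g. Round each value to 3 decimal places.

L-asparagine 272.664 mg; biotin 0.071 mg; sodium succinate 509.040 mg; L-lysine hydrochloride 187.488 mg

Working volume: 504 mL = 0.504 L.
L-asparagine: 0.541 g/L × 0.504 L = 0.272664 g = 272.664 mg
biotin: 0.14 mg/L × 0.504 L = 0.071 mg
sodium succinate: 1.01 g/L × 0.504 L = 0.50904 g = 509.040 mg
L-lysine hydrochloride: 0.372 g/L × 0.504 L = 0.187488 g = 187.488 mg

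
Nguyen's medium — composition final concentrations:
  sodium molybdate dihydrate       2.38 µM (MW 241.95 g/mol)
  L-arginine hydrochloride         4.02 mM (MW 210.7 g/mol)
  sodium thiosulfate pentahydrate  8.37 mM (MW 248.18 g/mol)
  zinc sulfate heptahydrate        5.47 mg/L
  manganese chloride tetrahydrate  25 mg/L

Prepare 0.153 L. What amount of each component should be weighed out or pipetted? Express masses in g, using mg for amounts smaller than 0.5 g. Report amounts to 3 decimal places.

sodium molybdate dihydrate 0.088 mg; L-arginine hydrochloride 129.593 mg; sodium thiosulfate pentahydrate 317.822 mg; zinc sulfate heptahydrate 0.837 mg; manganese chloride tetrahydrate 3.825 mg

Scale factor relative to 1 L: 0.153.
sodium molybdate dihydrate: 2.38 µmol/L × 241.95 g/mol × 0.153 L ÷ 1000 = 0.088 mg
L-arginine hydrochloride: 4.02 mmol/L × 210.7 mg/mmol × 0.153 L = 129.593 mg
sodium thiosulfate pentahydrate: 8.37 mmol/L × 248.18 mg/mmol × 0.153 L = 317.822 mg
zinc sulfate heptahydrate: 5.47 mg/L × 0.153 L = 0.837 mg
manganese chloride tetrahydrate: 25 mg/L × 0.153 L = 3.825 mg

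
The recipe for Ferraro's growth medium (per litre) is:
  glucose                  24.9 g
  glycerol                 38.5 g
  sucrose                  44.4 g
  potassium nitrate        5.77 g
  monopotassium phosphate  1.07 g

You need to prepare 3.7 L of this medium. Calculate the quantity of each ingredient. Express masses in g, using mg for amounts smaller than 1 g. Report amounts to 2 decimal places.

Ratio of target to recipe volume: 3700 / 1000 = 3.7.
glucose: 24.9 g × (3700 mL / 1000 mL) = 92.13 g
glycerol: 38.5 g × (3700 mL / 1000 mL) = 142.45 g
sucrose: 44.4 g × (3700 mL / 1000 mL) = 164.28 g
potassium nitrate: 5.77 g × (3700 mL / 1000 mL) = 21.35 g
monopotassium phosphate: 1.07 g × (3700 mL / 1000 mL) = 3.96 g

glucose 92.13 g; glycerol 142.45 g; sucrose 164.28 g; potassium nitrate 21.35 g; monopotassium phosphate 3.96 g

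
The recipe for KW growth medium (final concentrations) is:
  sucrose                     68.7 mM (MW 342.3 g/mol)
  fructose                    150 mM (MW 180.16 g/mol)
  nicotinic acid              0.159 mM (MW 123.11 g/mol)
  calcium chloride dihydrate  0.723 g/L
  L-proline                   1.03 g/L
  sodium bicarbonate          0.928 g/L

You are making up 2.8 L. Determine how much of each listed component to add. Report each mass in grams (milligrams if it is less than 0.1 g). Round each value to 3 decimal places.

sucrose 65.845 g; fructose 75.667 g; nicotinic acid 54.809 mg; calcium chloride dihydrate 2.024 g; L-proline 2.884 g; sodium bicarbonate 2.598 g

Working volume: 2.8 L.
sucrose: 68.7 mmol/L × 342.3 g/mol × 2.8 L ÷ 1000 = 65.845 g
fructose: 150 mmol/L × 180.16 g/mol × 2.8 L ÷ 1000 = 75.667 g
nicotinic acid: 0.159 mmol/L × 123.11 mg/mmol × 2.8 L = 54.809 mg
calcium chloride dihydrate: 0.723 g/L × 2.8 L = 2.024 g
L-proline: 1.03 g/L × 2.8 L = 2.884 g
sodium bicarbonate: 0.928 g/L × 2.8 L = 2.598 g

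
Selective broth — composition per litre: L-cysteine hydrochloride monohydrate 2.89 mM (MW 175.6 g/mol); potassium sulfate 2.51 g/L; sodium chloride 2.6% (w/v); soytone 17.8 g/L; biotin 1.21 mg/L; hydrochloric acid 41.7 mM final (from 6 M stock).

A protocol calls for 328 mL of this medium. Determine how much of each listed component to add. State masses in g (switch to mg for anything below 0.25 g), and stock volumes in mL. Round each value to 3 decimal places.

L-cysteine hydrochloride monohydrate 166.455 mg; potassium sulfate 0.823 g; sodium chloride 8.528 g; soytone 5.838 g; biotin 0.397 mg; hydrochloric acid 2.280 mL

Scale factor relative to 1 L: 0.328.
L-cysteine hydrochloride monohydrate: 2.89 mmol/L × 175.6 mg/mmol × 0.328 L = 166.455 mg
potassium sulfate: 2.51 g/L × 0.328 L = 0.823 g
sodium chloride: 2.6 g per 100 mL × 328 mL ÷ 100 = 8.528 g
soytone: 17.8 g/L × 0.328 L = 5.838 g
biotin: 1.21 mg/L × 0.328 L = 0.397 mg
hydrochloric acid: C1V1 = C2V2 → 41.7 mM × 328 mL ÷ 6000 mM = 2.280 mL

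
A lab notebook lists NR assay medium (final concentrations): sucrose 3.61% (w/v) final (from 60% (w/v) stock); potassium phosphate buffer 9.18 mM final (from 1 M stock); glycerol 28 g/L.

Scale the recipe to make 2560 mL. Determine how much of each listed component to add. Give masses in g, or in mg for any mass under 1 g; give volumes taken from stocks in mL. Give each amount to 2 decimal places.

Scale factor relative to 1 L: 2.56.
sucrose: V = C2·V2/C1 = 3.61% ÷ 60% × 2560 mL = 154.03 mL
potassium phosphate buffer: C1V1 = C2V2 → 9.18 mM × 2560 mL ÷ 1000 mM = 23.50 mL
glycerol: 28 g/L × 2.56 L = 71.68 g

sucrose 154.03 mL; potassium phosphate buffer 23.50 mL; glycerol 71.68 g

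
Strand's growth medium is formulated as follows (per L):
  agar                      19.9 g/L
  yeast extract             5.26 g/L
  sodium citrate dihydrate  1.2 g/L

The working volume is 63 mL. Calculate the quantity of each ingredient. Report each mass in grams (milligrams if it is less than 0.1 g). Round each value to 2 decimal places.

agar 1.25 g; yeast extract 0.33 g; sodium citrate dihydrate 75.60 mg

Target volume = 63 mL = 0.063 L.
agar: 19.9 g/L × 0.063 L = 1.25 g
yeast extract: 5.26 g/L × 0.063 L = 0.33 g
sodium citrate dihydrate: 1.2 g/L × 0.063 L = 0.0756 g = 75.60 mg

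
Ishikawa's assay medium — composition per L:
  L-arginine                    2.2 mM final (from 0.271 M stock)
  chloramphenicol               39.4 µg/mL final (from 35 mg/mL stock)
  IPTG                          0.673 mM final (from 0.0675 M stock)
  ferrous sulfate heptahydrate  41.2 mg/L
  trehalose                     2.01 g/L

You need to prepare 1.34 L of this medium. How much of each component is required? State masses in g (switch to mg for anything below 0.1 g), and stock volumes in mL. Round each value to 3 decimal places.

L-arginine 10.878 mL; chloramphenicol 1.508 mL; IPTG 13.360 mL; ferrous sulfate heptahydrate 55.208 mg; trehalose 2.693 g

Scale factor relative to 1 L: 1.34.
L-arginine: V = C2·V2/C1 = 2.2 mM × 1340 mL ÷ 271 mM = 10.878 mL
chloramphenicol: V = C2·V2/C1 = 39.4 µg/mL × 1340 mL ÷ 35000 µg/mL = 1.508 mL
IPTG: C1V1 = C2V2 → 0.673 mM × 1340 mL ÷ 67.5 mM = 13.360 mL
ferrous sulfate heptahydrate: 41.2 mg/L × 1.34 L = 55.208 mg
trehalose: 2.01 g/L × 1.34 L = 2.693 g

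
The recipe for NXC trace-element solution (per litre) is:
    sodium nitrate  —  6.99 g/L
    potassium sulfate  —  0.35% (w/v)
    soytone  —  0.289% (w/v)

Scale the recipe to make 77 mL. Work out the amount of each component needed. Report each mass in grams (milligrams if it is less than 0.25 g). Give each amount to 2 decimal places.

sodium nitrate 0.54 g; potassium sulfate 0.27 g; soytone 222.53 mg

Scale factor relative to 1 L: 0.077.
sodium nitrate: 6.99 g/L × 0.077 L = 0.54 g
potassium sulfate: 0.35% w/v = 3.5 g/L → 3.5 × 0.077 L = 0.27 g
soytone: 0.289% w/v = 2.89 g/L → 2.89 × 0.077 L = 0.22253 g = 222.53 mg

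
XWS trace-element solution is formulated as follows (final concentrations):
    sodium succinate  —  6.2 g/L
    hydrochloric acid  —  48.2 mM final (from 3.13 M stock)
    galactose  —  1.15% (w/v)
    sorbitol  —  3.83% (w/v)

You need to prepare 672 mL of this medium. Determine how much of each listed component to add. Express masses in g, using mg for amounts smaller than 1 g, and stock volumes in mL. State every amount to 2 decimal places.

sodium succinate 4.17 g; hydrochloric acid 10.35 mL; galactose 7.73 g; sorbitol 25.74 g

Working volume: 672 mL = 0.672 L.
sodium succinate: 6.2 g/L × 0.672 L = 4.17 g
hydrochloric acid: dilute stock: 48.2 mM × 672 mL ÷ 3130 mM = 10.35 mL
galactose: 1.15 g per 100 mL × 672 mL ÷ 100 = 7.73 g
sorbitol: 3.83% w/v = 38.3 g/L → 38.3 × 0.672 L = 25.74 g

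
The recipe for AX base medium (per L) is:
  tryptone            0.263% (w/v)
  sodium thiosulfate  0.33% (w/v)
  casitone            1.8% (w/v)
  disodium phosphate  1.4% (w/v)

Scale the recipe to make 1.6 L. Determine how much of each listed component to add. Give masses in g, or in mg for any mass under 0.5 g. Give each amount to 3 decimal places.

Working volume: 1.6 L.
tryptone: 0.263% w/v = 2.63 g/L → 2.63 × 1.6 L = 4.208 g
sodium thiosulfate: 0.33% w/v = 3.3 g/L → 3.3 × 1.6 L = 5.280 g
casitone: 1.8% w/v = 18 g/L → 18 × 1.6 L = 28.800 g
disodium phosphate: 1.4% w/v = 14 g/L → 14 × 1.6 L = 22.400 g

tryptone 4.208 g; sodium thiosulfate 5.280 g; casitone 28.800 g; disodium phosphate 22.400 g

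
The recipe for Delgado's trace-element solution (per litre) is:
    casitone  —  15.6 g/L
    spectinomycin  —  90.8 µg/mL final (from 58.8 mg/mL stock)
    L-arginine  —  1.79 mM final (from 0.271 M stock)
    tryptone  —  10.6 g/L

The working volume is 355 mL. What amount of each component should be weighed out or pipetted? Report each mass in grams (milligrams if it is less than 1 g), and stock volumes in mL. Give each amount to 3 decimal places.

Scale factor relative to 1 L: 0.355.
casitone: 15.6 g/L × 0.355 L = 5.538 g
spectinomycin: V = C2·V2/C1 = 90.8 µg/mL × 355 mL ÷ 58800 µg/mL = 0.548 mL
L-arginine: dilute stock: 1.79 mM × 355 mL ÷ 271 mM = 2.345 mL
tryptone: 10.6 g/L × 0.355 L = 3.763 g

casitone 5.538 g; spectinomycin 0.548 mL; L-arginine 2.345 mL; tryptone 3.763 g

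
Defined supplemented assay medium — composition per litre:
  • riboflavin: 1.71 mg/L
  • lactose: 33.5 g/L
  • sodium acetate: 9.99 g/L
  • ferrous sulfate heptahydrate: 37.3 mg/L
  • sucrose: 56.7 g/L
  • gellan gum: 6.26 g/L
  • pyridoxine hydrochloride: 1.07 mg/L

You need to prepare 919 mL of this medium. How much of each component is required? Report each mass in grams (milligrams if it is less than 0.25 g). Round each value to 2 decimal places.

Working volume: 919 mL = 0.919 L.
riboflavin: 1.71 mg/L × 0.919 L = 1.57 mg
lactose: 33.5 g/L × 0.919 L = 30.79 g
sodium acetate: 9.99 g/L × 0.919 L = 9.18 g
ferrous sulfate heptahydrate: 37.3 mg/L × 0.919 L = 34.28 mg
sucrose: 56.7 g/L × 0.919 L = 52.11 g
gellan gum: 6.26 g/L × 0.919 L = 5.75 g
pyridoxine hydrochloride: 1.07 mg/L × 0.919 L = 0.98 mg

riboflavin 1.57 mg; lactose 30.79 g; sodium acetate 9.18 g; ferrous sulfate heptahydrate 34.28 mg; sucrose 52.11 g; gellan gum 5.75 g; pyridoxine hydrochloride 0.98 mg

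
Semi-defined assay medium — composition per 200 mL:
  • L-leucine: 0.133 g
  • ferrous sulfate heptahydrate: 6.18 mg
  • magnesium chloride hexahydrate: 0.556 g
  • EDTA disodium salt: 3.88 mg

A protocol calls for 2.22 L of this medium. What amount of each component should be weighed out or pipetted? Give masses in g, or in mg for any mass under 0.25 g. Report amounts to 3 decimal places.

L-leucine 1.476 g; ferrous sulfate heptahydrate 68.598 mg; magnesium chloride hexahydrate 6.172 g; EDTA disodium salt 43.068 mg

Ratio of target to recipe volume: 2220 / 200 = 11.1.
L-leucine: 0.133 g × (2220 mL / 200 mL) = 1.476 g
ferrous sulfate heptahydrate: 6.18 mg × (2220 mL / 200 mL) = 68.598 mg
magnesium chloride hexahydrate: 0.556 g × (2220 mL / 200 mL) = 6.172 g
EDTA disodium salt: 3.88 mg × (2220 mL / 200 mL) = 43.068 mg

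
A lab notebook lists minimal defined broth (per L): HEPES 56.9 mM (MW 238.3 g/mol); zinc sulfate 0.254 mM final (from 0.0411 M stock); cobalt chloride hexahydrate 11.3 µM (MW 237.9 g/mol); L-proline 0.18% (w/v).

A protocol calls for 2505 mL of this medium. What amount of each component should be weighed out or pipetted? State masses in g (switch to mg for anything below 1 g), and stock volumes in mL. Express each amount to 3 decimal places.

Working volume: 2505 mL = 2.505 L.
HEPES: 56.9 mmol/L × 238.3 g/mol × 2.505 L ÷ 1000 = 33.966 g
zinc sulfate: dilute stock: 0.254 mM × 2505 mL ÷ 41.1 mM = 15.481 mL
cobalt chloride hexahydrate: 11.3 µmol/L × 237.9 g/mol × 2.505 L ÷ 1000 = 6.734 mg
L-proline: 0.18 g per 100 mL × 2505 mL ÷ 100 = 4.509 g

HEPES 33.966 g; zinc sulfate 15.481 mL; cobalt chloride hexahydrate 6.734 mg; L-proline 4.509 g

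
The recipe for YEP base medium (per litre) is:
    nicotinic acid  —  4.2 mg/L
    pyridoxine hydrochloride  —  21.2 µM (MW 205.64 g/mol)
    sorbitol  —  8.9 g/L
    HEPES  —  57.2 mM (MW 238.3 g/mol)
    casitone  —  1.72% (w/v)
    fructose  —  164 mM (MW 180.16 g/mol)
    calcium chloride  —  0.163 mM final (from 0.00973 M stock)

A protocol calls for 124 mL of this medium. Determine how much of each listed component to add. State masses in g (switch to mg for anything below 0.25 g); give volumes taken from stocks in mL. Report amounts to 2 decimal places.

Working volume: 124 mL = 0.124 L.
nicotinic acid: 4.2 mg/L × 0.124 L = 0.52 mg
pyridoxine hydrochloride: 21.2 µmol/L × 205.64 g/mol × 0.124 L ÷ 1000 = 0.54 mg
sorbitol: 8.9 g/L × 0.124 L = 1.10 g
HEPES: 57.2 mmol/L × 238.3 g/mol × 0.124 L ÷ 1000 = 1.69 g
casitone: 1.72 g per 100 mL × 124 mL ÷ 100 = 2.13 g
fructose: 164 mmol/L × 180.16 g/mol × 0.124 L ÷ 1000 = 3.66 g
calcium chloride: V = C2·V2/C1 = 0.163 mM × 124 mL ÷ 9.73 mM = 2.08 mL

nicotinic acid 0.52 mg; pyridoxine hydrochloride 0.54 mg; sorbitol 1.10 g; HEPES 1.69 g; casitone 2.13 g; fructose 3.66 g; calcium chloride 2.08 mL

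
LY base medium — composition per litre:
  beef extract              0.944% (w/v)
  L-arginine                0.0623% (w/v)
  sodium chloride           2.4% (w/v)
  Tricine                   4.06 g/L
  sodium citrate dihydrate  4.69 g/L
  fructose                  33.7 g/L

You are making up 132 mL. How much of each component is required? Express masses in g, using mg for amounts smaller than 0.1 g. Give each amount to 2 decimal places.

beef extract 1.25 g; L-arginine 82.24 mg; sodium chloride 3.17 g; Tricine 0.54 g; sodium citrate dihydrate 0.62 g; fructose 4.45 g

Target volume = 132 mL = 0.132 L.
beef extract: 0.944% w/v = 9.44 g/L → 9.44 × 0.132 L = 1.25 g
L-arginine: 0.0623% w/v = 0.623 g/L → 0.623 × 0.132 L = 0.082236 g = 82.24 mg
sodium chloride: 2.4 g per 100 mL × 132 mL ÷ 100 = 3.17 g
Tricine: 4.06 g/L × 0.132 L = 0.54 g
sodium citrate dihydrate: 4.69 g/L × 0.132 L = 0.62 g
fructose: 33.7 g/L × 0.132 L = 4.45 g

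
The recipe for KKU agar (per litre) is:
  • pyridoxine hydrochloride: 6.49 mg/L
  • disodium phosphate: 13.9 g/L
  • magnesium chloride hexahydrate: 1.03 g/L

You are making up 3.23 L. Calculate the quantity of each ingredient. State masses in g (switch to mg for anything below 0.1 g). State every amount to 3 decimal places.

pyridoxine hydrochloride 20.963 mg; disodium phosphate 44.897 g; magnesium chloride hexahydrate 3.327 g

Scale factor relative to 1 L: 3.23.
pyridoxine hydrochloride: 6.49 mg/L × 3.23 L = 20.963 mg
disodium phosphate: 13.9 g/L × 3.23 L = 44.897 g
magnesium chloride hexahydrate: 1.03 g/L × 3.23 L = 3.327 g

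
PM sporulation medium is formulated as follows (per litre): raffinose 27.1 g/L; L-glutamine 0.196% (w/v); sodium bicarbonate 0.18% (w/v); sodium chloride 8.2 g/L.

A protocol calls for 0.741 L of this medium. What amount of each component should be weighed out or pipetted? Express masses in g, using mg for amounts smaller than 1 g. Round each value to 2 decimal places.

Working volume: 0.741 L.
raffinose: 27.1 g/L × 0.741 L = 20.08 g
L-glutamine: 0.196 g per 100 mL × 741 mL ÷ 100 = 1.45 g
sodium bicarbonate: 0.18% w/v = 1.8 g/L → 1.8 × 0.741 L = 1.33 g
sodium chloride: 8.2 g/L × 0.741 L = 6.08 g

raffinose 20.08 g; L-glutamine 1.45 g; sodium bicarbonate 1.33 g; sodium chloride 6.08 g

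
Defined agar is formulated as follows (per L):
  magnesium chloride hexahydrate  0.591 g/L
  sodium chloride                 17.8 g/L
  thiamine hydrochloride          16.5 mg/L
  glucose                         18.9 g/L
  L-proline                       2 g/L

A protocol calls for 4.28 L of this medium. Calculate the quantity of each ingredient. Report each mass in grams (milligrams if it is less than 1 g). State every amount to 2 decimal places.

magnesium chloride hexahydrate 2.53 g; sodium chloride 76.18 g; thiamine hydrochloride 70.62 mg; glucose 80.89 g; L-proline 8.56 g

Working volume: 4.28 L.
magnesium chloride hexahydrate: 0.591 g/L × 4.28 L = 2.53 g
sodium chloride: 17.8 g/L × 4.28 L = 76.18 g
thiamine hydrochloride: 16.5 mg/L × 4.28 L = 70.62 mg
glucose: 18.9 g/L × 4.28 L = 80.89 g
L-proline: 2 g/L × 4.28 L = 8.56 g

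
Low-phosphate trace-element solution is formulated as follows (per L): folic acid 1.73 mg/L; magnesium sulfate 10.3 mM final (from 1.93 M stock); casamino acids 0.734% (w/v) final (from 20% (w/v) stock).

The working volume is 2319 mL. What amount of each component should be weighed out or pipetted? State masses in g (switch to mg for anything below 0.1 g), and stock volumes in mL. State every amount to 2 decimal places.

Scale factor relative to 1 L: 2.319.
folic acid: 1.73 mg/L × 2.319 L = 4.01 mg
magnesium sulfate: dilute stock: 10.3 mM × 2319 mL ÷ 1930 mM = 12.38 mL
casamino acids: dilute stock: 0.734% ÷ 20% × 2319 mL = 85.11 mL

folic acid 4.01 mg; magnesium sulfate 12.38 mL; casamino acids 85.11 mL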